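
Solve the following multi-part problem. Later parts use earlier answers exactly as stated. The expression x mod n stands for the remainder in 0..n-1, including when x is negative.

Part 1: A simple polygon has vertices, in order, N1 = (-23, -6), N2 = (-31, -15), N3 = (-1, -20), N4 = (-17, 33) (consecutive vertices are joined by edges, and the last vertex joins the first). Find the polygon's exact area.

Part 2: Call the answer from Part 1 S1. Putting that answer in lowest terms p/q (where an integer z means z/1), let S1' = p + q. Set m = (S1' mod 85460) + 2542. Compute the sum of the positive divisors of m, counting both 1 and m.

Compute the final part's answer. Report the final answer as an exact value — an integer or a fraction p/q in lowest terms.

Part 1: cross terms: (-23*-15 - -31*-6)=159, (-31*-20 - -1*-15)=605, (-1*33 - -17*-20)=-373, (-17*-6 - -23*33)=861; twice the area = |1252| = 1252; area = 626; answer 626
Part 2: S1 = 626; threaded value p + q = 627; m = 3169; 3169 is prime, so its only divisors are 1 and 3169; sigma = 1 + 3169 = 3170; answer 3170

3170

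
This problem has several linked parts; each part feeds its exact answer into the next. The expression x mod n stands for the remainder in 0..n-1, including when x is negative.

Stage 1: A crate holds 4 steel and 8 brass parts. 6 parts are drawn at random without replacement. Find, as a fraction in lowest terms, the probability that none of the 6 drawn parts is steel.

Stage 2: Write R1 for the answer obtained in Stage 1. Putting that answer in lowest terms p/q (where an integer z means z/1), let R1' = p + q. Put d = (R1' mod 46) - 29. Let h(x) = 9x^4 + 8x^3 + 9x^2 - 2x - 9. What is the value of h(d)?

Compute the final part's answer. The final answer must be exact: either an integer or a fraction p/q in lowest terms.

Stage 1: total draws C(12,6) = 924; favorable C(8,6) = 28; P = 1/33; answer 1/33
Stage 2: R1 = 1/33; threaded value p + q = 34; d = 5; 9*(5)^4 + 8*(5)^3 + 9*(5)^2 - 2*(5)^1 - 9 = (5625) + (1000) + (225) + (-10) + (-9) = 6831; answer 6831

6831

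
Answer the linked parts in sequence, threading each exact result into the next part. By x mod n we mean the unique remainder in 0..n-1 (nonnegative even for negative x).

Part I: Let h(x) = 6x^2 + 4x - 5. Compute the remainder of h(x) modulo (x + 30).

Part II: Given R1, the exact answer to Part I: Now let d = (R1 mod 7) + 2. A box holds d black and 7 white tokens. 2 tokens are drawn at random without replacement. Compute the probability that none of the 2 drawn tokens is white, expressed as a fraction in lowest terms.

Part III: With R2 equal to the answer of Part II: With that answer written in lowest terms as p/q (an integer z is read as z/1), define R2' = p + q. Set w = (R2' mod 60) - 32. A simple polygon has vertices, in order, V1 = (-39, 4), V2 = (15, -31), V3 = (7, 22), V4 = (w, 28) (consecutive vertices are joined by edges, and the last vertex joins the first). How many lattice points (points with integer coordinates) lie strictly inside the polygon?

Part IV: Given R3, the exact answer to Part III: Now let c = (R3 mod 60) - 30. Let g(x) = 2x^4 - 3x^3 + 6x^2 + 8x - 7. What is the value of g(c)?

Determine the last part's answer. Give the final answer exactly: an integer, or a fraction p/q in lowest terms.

1346666

Part I: remainder = value at the root: 6*(-30)^2 + 4*(-30)^1 - 5 = (5400) + (-120) + (-5) = 5275; answer 5275
Part II: R1 = 5275; d = 6; total draws C(13,2) = 78; favorable C(6,2) = 15; P = 5/26; answer 5/26
Part III: R2 = 5/26; threaded value p + q = 31; w = -1; cross terms: (-39*-31 - 15*4)=1149, (15*22 - 7*-31)=547, (7*28 - -1*22)=218, (-1*4 - -39*28)=1088; twice the area = |3002| = 3002; area = 1501; boundary points = 1 + 1 + 2 + 2 = 6; strictly interior points = area - boundary/2 + 1 = 1499; answer 1499
Part IV: R3 = 1499; c = 29; 2*(29)^4 - 3*(29)^3 + 6*(29)^2 + 8*(29)^1 - 7 = (1414562) + (-73167) + (5046) + (232) + (-7) = 1346666; answer 1346666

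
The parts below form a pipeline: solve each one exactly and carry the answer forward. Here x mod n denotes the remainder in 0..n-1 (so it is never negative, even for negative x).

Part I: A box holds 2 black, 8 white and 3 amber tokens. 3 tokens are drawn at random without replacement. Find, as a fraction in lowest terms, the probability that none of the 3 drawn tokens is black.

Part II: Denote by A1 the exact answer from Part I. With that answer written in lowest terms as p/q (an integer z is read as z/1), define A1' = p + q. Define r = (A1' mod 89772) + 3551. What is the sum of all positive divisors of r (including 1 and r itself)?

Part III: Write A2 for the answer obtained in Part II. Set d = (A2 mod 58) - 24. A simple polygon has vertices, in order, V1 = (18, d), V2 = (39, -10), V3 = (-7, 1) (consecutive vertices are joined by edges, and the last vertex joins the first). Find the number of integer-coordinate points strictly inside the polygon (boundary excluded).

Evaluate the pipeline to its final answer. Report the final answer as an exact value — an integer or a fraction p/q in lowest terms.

68

Part I: total draws C(13,3) = 286; favorable C(11,3) = 165; P = 15/26; answer 15/26
Part II: A1 = 15/26; threaded value p + q = 41; r = 3592; 3592 = 2^3 * 449; sigma = (1 + 2 + 4 + 8) * (1 + 449) = 15 * 450 = 6750; answer 6750
Part III: A2 = 6750; d = -2; cross terms: (18*-10 - 39*-2)=-102, (39*1 - -7*-10)=-31, (-7*-2 - 18*1)=-4; twice the area = |-137| = 137; area = 137/2; boundary points = 1 + 1 + 1 = 3; strictly interior points = area - boundary/2 + 1 = 68; answer 68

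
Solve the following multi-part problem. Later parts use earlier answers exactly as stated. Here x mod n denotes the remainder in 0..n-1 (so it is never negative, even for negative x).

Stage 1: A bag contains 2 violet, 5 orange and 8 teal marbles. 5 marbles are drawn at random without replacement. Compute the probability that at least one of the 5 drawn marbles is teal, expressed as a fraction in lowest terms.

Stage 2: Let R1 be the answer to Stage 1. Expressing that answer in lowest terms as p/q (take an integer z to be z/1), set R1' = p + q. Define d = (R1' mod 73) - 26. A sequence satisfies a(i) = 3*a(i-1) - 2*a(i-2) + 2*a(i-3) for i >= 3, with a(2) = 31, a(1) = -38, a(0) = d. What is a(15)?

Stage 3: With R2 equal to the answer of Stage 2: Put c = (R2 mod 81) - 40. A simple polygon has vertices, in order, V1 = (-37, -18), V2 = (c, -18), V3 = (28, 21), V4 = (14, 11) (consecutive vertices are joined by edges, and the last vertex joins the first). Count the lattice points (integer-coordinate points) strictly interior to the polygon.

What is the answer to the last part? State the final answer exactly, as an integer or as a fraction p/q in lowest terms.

1238

Stage 1: total draws C(15,5) = 3003; complement C(7,5) = 21; favorable 3003 - 21 = 2982; P = 142/143; answer 142/143
Stage 2: R1 = 142/143; threaded value p + q = 285; d = 40; a(3) = 3*(31) - 2*(-38) + 2*(40) = 249; iterating: a(3)=249, a(4)=609, a(5)=1391, a(6)=3453, a(7)=8795, a(8)=22261, a(9)=56099, a(10)=141365, a(11)=356419, a(12)=898725, a(13)=2266067, a(14)=5713589, a(15)=14406083; answer 14406083
Stage 3: R2 = 14406083; c = 31; cross terms: (-37*-18 - 31*-18)=1224, (31*21 - 28*-18)=1155, (28*11 - 14*21)=14, (14*-18 - -37*11)=155; twice the area = |2548| = 2548; area = 1274; boundary points = 68 + 3 + 2 + 1 = 74; strictly interior points = area - boundary/2 + 1 = 1238; answer 1238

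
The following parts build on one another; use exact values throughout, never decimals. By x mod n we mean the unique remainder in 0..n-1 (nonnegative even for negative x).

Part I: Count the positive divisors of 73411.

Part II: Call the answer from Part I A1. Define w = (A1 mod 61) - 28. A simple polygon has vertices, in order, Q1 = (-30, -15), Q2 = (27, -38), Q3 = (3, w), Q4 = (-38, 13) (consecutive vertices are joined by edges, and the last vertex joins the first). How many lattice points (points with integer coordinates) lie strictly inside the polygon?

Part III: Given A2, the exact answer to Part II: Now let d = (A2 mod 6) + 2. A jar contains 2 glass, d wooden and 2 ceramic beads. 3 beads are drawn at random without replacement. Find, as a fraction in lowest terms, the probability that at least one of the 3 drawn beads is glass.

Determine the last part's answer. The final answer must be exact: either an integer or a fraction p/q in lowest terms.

4/5

Part I: 73411 = 13 * 5647; number of divisors = (1+1) * (1+1) = 4; answer 4
Part II: A1 = 4; w = -24; cross terms: (-30*-38 - 27*-15)=1545, (27*-24 - 3*-38)=-534, (3*13 - -38*-24)=-873, (-38*-15 - -30*13)=960; twice the area = |1098| = 1098; area = 549; boundary points = 1 + 2 + 1 + 4 = 8; strictly interior points = area - boundary/2 + 1 = 546; answer 546
Part III: A2 = 546; d = 2; total draws C(6,3) = 20; complement C(4,3) = 4; favorable 20 - 4 = 16; P = 4/5; answer 4/5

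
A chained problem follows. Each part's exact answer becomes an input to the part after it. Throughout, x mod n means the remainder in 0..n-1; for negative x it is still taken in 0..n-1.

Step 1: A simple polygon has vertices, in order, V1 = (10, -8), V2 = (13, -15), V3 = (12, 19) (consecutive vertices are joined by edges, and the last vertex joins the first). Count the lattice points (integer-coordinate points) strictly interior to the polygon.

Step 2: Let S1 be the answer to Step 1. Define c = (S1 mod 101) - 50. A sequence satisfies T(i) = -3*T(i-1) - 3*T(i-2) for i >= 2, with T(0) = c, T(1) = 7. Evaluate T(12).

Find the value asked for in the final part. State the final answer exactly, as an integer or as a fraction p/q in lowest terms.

Step 1: cross terms: (10*-15 - 13*-8)=-46, (13*19 - 12*-15)=427, (12*-8 - 10*19)=-286; twice the area = |95| = 95; area = 95/2; boundary points = 1 + 1 + 1 = 3; strictly interior points = area - boundary/2 + 1 = 47; answer 47
Step 2: S1 = 47; c = -3; T(2) = -3*(7) - 3*(-3) = -12; iterating: T(2)=-12, T(3)=15, T(4)=-9, T(5)=-18, T(6)=81, T(7)=-189, T(8)=324, T(9)=-405, T(10)=243, T(11)=486, T(12)=-2187; answer -2187

-2187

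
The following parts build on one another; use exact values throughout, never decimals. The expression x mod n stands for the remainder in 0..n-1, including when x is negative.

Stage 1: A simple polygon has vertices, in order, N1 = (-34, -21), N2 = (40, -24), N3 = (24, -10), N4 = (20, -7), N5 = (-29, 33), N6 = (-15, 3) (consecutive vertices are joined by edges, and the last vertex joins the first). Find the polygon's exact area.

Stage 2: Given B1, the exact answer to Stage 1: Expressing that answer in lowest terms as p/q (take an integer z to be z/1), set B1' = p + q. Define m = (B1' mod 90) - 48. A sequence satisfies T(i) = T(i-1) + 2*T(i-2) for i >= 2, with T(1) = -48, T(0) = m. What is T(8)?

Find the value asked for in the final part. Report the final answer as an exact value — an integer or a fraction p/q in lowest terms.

Stage 1: cross terms: (-34*-24 - 40*-21)=1656, (40*-10 - 24*-24)=176, (24*-7 - 20*-10)=32, (20*33 - -29*-7)=457, (-29*3 - -15*33)=408, (-15*-21 - -34*3)=417; twice the area = |3146| = 3146; area = 1573; answer 1573
Stage 2: B1 = 1573; threaded value p + q = 1574; m = -4; T(2) = 1*(-48) + 2*(-4) = -56; iterating: T(2)=-56, T(3)=-152, T(4)=-264, T(5)=-568, T(6)=-1096, T(7)=-2232, T(8)=-4424; answer -4424

-4424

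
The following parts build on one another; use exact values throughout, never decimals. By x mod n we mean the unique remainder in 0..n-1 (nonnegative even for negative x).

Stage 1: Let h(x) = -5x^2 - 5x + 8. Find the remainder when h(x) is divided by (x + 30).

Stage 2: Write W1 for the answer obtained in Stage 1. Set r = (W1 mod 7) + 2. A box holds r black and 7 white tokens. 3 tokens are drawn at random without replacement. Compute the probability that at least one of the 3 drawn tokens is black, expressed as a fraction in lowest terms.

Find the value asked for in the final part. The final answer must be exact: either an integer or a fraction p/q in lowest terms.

47/52

Stage 1: remainder = value at the root: -5*(-30)^2 - 5*(-30)^1 + 8 = (-4500) + (150) + (8) = -4342; answer -4342
Stage 2: W1 = -4342; r = 7; total draws C(14,3) = 364; complement C(7,3) = 35; favorable 364 - 35 = 329; P = 47/52; answer 47/52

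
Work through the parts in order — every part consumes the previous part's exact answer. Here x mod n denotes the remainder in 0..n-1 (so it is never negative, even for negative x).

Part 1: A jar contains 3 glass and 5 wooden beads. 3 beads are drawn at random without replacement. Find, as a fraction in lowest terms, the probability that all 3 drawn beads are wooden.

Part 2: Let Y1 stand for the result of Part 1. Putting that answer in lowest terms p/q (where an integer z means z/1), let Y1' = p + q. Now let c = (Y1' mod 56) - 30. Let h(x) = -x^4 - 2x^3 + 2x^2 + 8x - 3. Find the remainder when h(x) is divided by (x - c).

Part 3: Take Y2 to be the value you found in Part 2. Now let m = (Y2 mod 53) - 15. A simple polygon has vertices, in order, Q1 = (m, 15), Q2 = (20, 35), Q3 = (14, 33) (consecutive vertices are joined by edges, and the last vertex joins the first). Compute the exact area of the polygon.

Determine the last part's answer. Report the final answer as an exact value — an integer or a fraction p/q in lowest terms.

Part 1: total draws C(8,3) = 56; favorable C(5,3) = 10; P = 5/28; answer 5/28
Part 2: Y1 = 5/28; threaded value p + q = 33; c = 3; remainder = value at the root: -1*(3)^4 - 2*(3)^3 + 2*(3)^2 + 8*(3)^1 - 3 = (-81) + (-54) + (18) + (24) + (-3) = -96; answer -96
Part 3: Y2 = -96; m = -5; cross terms: (-5*35 - 20*15)=-475, (20*33 - 14*35)=170, (14*15 - -5*33)=375; twice the area = |70| = 70; area = 35; answer 35

35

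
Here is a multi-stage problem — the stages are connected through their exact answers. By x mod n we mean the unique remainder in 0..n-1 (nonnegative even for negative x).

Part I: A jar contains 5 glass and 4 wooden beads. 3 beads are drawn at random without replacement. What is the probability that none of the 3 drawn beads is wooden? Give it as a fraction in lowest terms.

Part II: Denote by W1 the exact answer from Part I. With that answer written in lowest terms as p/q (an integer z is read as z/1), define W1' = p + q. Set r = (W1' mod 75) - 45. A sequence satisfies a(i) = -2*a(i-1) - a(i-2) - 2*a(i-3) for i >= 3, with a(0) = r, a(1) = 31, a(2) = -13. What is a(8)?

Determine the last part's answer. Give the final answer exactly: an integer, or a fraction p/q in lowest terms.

Part I: total draws C(9,3) = 84; favorable C(5,3) = 10; P = 5/42; answer 5/42
Part II: W1 = 5/42; threaded value p + q = 47; r = 2; a(3) = -2*(-13) - 1*(31) - 2*(2) = -9; iterating: a(3)=-9, a(4)=-31, a(5)=97, a(6)=-145, a(7)=255, a(8)=-559; answer -559

-559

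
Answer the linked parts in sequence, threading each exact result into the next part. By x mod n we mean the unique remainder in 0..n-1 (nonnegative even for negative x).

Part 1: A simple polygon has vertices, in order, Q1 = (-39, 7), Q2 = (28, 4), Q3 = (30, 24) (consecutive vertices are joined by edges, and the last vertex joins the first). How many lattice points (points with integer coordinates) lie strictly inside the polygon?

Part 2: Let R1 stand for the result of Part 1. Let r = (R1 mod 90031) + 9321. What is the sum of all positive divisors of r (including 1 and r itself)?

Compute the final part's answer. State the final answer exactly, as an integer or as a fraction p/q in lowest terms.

13328

Part 1: cross terms: (-39*4 - 28*7)=-352, (28*24 - 30*4)=552, (30*7 - -39*24)=1146; twice the area = |1346| = 1346; area = 673; boundary points = 1 + 2 + 1 = 4; strictly interior points = area - boundary/2 + 1 = 672; answer 672
Part 2: R1 = 672; r = 9993; 9993 = 3 * 3331; sigma = (1 + 3) * (1 + 3331) = 4 * 3332 = 13328; answer 13328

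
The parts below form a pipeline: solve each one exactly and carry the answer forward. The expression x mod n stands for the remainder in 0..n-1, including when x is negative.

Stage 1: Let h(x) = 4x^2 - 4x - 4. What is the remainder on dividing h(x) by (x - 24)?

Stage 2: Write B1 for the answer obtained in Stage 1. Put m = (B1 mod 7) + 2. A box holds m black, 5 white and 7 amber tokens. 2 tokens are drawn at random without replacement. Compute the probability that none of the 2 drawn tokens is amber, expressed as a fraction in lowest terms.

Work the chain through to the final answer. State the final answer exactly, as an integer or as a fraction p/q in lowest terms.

39/95

Stage 1: remainder = value at the root: 4*(24)^2 - 4*(24)^1 - 4 = (2304) + (-96) + (-4) = 2204; answer 2204
Stage 2: B1 = 2204; m = 8; total draws C(20,2) = 190; favorable C(13,2) = 78; P = 39/95; answer 39/95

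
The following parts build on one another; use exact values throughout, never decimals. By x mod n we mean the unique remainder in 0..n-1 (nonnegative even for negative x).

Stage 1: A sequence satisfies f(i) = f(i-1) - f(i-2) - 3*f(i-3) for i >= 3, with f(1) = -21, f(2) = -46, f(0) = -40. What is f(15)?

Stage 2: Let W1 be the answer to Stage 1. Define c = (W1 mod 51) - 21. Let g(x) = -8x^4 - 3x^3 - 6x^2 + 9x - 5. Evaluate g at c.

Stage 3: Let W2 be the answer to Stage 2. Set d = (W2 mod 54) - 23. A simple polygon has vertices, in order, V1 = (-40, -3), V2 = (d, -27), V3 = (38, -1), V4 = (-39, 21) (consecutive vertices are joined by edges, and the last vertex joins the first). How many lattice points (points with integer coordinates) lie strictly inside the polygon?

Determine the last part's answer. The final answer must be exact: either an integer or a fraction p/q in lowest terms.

1934

Stage 1: f(3) = 1*(-46) - 1*(-21) - 3*(-40) = 95; iterating: f(3)=95, f(4)=204, f(5)=247, f(6)=-242, f(7)=-1101, f(8)=-1600, f(9)=227, f(10)=5130, f(11)=9703, f(12)=3892, f(13)=-21201, f(14)=-54202, f(15)=-44677; answer -44677
Stage 2: W1 = -44677; c = 29; -8*(29)^4 - 3*(29)^3 - 6*(29)^2 + 9*(29)^1 - 5 = (-5658248) + (-73167) + (-5046) + (261) + (-5) = -5736205; answer -5736205
Stage 3: W2 = -5736205; d = 30; cross terms: (-40*-27 - 30*-3)=1170, (30*-1 - 38*-27)=996, (38*21 - -39*-1)=759, (-39*-3 - -40*21)=957; twice the area = |3882| = 3882; area = 1941; boundary points = 2 + 2 + 11 + 1 = 16; strictly interior points = area - boundary/2 + 1 = 1934; answer 1934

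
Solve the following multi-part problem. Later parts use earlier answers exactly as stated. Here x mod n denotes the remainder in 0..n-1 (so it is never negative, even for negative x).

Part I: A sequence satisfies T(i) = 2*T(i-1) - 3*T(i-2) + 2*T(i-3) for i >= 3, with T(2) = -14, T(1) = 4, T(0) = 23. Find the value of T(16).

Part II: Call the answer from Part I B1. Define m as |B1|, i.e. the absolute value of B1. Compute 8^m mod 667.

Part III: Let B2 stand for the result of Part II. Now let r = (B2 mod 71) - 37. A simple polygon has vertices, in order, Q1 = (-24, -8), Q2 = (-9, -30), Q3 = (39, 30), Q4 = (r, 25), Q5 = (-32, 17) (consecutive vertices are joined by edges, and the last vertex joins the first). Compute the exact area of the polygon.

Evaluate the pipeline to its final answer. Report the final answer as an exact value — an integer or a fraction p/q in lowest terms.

Part I: T(3) = 2*(-14) - 3*(4) + 2*(23) = 6; iterating: T(3)=6, T(4)=62, T(5)=78, T(6)=-18, T(7)=-146, T(8)=-82, T(9)=238, T(10)=430, T(11)=-18, T(12)=-850, T(13)=-786, T(14)=942, T(15)=2542, T(16)=686; answer 686
Part II: B1 = 686; m = 686; squarings mod 667: 8^1=8, 8^2=64, 8^4=94, 8^8=165, 8^16=545, 8^32=210, 8^64=78, 8^128=81, 8^256=558, 8^512=542; 8^686 = 8^2 * 8^4 * 8^8 * 8^32 * 8^128 * 8^512 = 347 (mod 667); answer 347
Part III: B2 = 347; r = 26; cross terms: (-24*-30 - -9*-8)=648, (-9*30 - 39*-30)=900, (39*25 - 26*30)=195, (26*17 - -32*25)=1242, (-32*-8 - -24*17)=664; twice the area = |3649| = 3649; area = 3649/2; answer 3649/2

3649/2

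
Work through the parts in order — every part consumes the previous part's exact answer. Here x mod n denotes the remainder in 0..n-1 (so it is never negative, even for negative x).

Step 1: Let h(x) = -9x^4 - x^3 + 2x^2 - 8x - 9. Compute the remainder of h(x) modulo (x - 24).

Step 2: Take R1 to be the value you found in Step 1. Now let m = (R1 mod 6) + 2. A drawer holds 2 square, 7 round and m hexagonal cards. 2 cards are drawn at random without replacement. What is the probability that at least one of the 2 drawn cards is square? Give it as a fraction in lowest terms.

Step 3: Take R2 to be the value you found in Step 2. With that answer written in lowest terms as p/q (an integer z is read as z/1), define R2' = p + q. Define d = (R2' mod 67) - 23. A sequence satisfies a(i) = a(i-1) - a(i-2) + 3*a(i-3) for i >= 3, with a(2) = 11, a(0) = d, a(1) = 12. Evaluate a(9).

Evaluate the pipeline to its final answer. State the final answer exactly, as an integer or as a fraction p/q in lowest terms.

Step 1: remainder = value at the root: -9*(24)^4 - 1*(24)^3 + 2*(24)^2 - 8*(24)^1 - 9 = (-2985984) + (-13824) + (1152) + (-192) + (-9) = -2998857; answer -2998857
Step 2: R1 = -2998857; m = 5; total draws C(14,2) = 91; complement C(12,2) = 66; favorable 91 - 66 = 25; P = 25/91; answer 25/91
Step 3: R2 = 25/91; threaded value p + q = 116; d = 26; a(3) = 1*(11) - 1*(12) + 3*(26) = 77; iterating: a(3)=77, a(4)=102, a(5)=58, a(6)=187, a(7)=435, a(8)=422, a(9)=548; answer 548

548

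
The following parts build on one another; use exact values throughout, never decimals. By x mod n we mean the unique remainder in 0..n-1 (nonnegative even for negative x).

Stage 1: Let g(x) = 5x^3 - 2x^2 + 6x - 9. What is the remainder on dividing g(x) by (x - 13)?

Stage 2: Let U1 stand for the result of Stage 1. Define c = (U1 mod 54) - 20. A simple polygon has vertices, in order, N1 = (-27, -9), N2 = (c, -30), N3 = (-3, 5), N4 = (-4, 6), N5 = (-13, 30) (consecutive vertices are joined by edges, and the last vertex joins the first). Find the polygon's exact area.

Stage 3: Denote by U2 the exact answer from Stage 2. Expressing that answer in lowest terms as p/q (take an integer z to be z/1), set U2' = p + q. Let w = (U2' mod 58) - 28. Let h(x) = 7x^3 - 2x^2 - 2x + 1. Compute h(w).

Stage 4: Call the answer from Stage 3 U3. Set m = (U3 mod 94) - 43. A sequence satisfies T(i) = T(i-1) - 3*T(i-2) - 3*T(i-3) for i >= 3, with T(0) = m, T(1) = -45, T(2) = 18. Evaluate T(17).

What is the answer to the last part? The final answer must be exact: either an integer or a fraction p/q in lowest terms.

Stage 1: remainder = value at the root: 5*(13)^3 - 2*(13)^2 + 6*(13)^1 - 9 = (10985) + (-338) + (78) + (-9) = 10716; answer 10716
Stage 2: U1 = 10716; c = 4; cross terms: (-27*-30 - 4*-9)=846, (4*5 - -3*-30)=-70, (-3*6 - -4*5)=2, (-4*30 - -13*6)=-42, (-13*-9 - -27*30)=927; twice the area = |1663| = 1663; area = 1663/2; answer 1663/2
Stage 3: U2 = 1663/2; threaded value p + q = 1665; w = 13; 7*(13)^3 - 2*(13)^2 - 2*(13)^1 + 1 = (15379) + (-338) + (-26) + (1) = 15016; answer 15016
Stage 4: U3 = 15016; m = 27; T(3) = 1*(18) - 3*(-45) - 3*(27) = 72; iterating: T(3)=72, T(4)=153, T(5)=-117, T(6)=-792, T(7)=-900, T(8)=1827, T(9)=6903, T(10)=4122, T(11)=-22068, T(12)=-55143, T(13)=-1305, T(14)=230328, T(15)=399672, T(16)=-287397, T(17)=-2177397; answer -2177397

-2177397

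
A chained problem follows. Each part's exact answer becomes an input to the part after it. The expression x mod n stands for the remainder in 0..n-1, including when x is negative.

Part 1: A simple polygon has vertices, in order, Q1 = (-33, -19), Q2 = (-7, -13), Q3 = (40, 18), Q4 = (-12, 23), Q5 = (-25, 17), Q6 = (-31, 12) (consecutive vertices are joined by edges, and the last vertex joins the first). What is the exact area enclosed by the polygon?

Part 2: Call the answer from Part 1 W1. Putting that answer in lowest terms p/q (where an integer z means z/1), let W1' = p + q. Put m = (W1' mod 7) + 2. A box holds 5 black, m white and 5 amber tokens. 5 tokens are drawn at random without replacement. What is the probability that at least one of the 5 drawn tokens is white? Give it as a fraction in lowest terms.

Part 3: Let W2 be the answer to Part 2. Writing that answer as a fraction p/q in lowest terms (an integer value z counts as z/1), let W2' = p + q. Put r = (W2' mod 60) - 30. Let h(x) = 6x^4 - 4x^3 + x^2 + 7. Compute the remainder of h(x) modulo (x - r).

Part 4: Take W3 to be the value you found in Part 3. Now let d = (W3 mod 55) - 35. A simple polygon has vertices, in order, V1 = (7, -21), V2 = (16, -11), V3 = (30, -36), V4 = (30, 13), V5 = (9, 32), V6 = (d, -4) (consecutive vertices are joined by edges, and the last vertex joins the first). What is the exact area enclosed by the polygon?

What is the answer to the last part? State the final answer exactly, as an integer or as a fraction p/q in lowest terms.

Part 1: cross terms: (-33*-13 - -7*-19)=296, (-7*18 - 40*-13)=394, (40*23 - -12*18)=1136, (-12*17 - -25*23)=371, (-25*12 - -31*17)=227, (-31*-19 - -33*12)=985; twice the area = |3409| = 3409; area = 3409/2; answer 3409/2
Part 2: W1 = 3409/2; threaded value p + q = 3411; m = 4; total draws C(14,5) = 2002; complement C(10,5) = 252; favorable 2002 - 252 = 1750; P = 125/143; answer 125/143
Part 3: W2 = 125/143; threaded value p + q = 268; r = -2; remainder = value at the root: 6*(-2)^4 - 4*(-2)^3 + 1*(-2)^2 + 7 = (96) + (32) + (4) + (7) = 139; answer 139
Part 4: W3 = 139; d = -6; cross terms: (7*-11 - 16*-21)=259, (16*-36 - 30*-11)=-246, (30*13 - 30*-36)=1470, (30*32 - 9*13)=843, (9*-4 - -6*32)=156, (-6*-21 - 7*-4)=154; twice the area = |2636| = 2636; area = 1318; answer 1318

1318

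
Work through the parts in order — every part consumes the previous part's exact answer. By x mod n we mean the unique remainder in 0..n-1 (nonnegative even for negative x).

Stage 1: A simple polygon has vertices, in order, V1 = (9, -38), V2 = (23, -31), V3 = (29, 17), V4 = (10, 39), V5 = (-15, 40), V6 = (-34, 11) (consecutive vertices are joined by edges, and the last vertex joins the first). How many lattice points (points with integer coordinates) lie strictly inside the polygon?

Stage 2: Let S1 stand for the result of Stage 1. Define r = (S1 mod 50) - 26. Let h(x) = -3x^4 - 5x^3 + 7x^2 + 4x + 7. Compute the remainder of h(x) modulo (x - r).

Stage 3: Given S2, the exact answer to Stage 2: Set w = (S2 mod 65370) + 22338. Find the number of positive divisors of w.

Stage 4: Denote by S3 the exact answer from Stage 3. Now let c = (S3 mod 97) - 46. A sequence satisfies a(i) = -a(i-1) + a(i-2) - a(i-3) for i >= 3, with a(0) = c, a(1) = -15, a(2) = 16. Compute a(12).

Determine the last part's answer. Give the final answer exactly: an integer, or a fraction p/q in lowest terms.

1576

Stage 1: cross terms: (9*-31 - 23*-38)=595, (23*17 - 29*-31)=1290, (29*39 - 10*17)=961, (10*40 - -15*39)=985, (-15*11 - -34*40)=1195, (-34*-38 - 9*11)=1193; twice the area = |6219| = 6219; area = 6219/2; boundary points = 7 + 6 + 1 + 1 + 1 + 1 = 17; strictly interior points = area - boundary/2 + 1 = 3102; answer 3102
Stage 2: S1 = 3102; r = -24; remainder = value at the root: -3*(-24)^4 - 5*(-24)^3 + 7*(-24)^2 + 4*(-24)^1 + 7 = (-995328) + (69120) + (4032) + (-96) + (7) = -922265; answer -922265
Stage 3: S2 = -922265; w = 80623; 80623 = 37 * 2179; number of divisors = (1+1) * (1+1) = 4; answer 4
Stage 4: S3 = 4; c = -42; a(3) = -1*(16) + 1*(-15) - 1*(-42) = 11; iterating: a(3)=11, a(4)=20, a(5)=-25, a(6)=34, a(7)=-79, a(8)=138, a(9)=-251, a(10)=468, a(11)=-857, a(12)=1576; answer 1576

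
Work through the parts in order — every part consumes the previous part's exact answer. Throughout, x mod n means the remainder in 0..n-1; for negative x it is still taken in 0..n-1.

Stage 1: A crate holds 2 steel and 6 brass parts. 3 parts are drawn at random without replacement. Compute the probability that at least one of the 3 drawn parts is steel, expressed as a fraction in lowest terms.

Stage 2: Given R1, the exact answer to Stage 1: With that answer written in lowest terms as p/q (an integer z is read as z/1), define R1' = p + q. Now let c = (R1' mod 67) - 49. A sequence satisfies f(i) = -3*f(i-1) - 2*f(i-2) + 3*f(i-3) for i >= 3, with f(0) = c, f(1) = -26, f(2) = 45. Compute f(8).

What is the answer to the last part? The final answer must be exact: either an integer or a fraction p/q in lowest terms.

Stage 1: total draws C(8,3) = 56; complement C(6,3) = 20; favorable 56 - 20 = 36; P = 9/14; answer 9/14
Stage 2: R1 = 9/14; threaded value p + q = 23; c = -26; f(3) = -3*(45) - 2*(-26) + 3*(-26) = -161; iterating: f(3)=-161, f(4)=315, f(5)=-488, f(6)=351, f(7)=868, f(8)=-4770; answer -4770

-4770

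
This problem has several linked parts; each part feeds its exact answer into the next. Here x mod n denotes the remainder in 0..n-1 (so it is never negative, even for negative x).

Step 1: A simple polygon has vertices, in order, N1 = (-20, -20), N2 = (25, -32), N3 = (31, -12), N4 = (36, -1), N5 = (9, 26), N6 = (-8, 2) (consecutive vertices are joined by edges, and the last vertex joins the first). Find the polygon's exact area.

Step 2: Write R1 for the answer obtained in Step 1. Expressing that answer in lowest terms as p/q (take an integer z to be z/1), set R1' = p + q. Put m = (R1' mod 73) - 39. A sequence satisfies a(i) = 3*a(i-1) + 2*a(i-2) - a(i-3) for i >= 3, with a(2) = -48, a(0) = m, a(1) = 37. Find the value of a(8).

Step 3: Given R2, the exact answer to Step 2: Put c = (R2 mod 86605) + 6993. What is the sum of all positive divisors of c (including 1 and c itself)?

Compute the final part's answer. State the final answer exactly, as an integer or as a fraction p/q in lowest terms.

Step 1: cross terms: (-20*-32 - 25*-20)=1140, (25*-12 - 31*-32)=692, (31*-1 - 36*-12)=401, (36*26 - 9*-1)=945, (9*2 - -8*26)=226, (-8*-20 - -20*2)=200; twice the area = |3604| = 3604; area = 1802; answer 1802
Step 2: R1 = 1802; threaded value p + q = 1803; m = 12; a(3) = 3*(-48) + 2*(37) - 1*(12) = -82; iterating: a(3)=-82, a(4)=-379, a(5)=-1253, a(6)=-4435, a(7)=-15432, a(8)=-53913; answer -53913
Step 3: R2 = -53913; c = 39685; 39685 = 5 * 7937; sigma = (1 + 5) * (1 + 7937) = 6 * 7938 = 47628; answer 47628

47628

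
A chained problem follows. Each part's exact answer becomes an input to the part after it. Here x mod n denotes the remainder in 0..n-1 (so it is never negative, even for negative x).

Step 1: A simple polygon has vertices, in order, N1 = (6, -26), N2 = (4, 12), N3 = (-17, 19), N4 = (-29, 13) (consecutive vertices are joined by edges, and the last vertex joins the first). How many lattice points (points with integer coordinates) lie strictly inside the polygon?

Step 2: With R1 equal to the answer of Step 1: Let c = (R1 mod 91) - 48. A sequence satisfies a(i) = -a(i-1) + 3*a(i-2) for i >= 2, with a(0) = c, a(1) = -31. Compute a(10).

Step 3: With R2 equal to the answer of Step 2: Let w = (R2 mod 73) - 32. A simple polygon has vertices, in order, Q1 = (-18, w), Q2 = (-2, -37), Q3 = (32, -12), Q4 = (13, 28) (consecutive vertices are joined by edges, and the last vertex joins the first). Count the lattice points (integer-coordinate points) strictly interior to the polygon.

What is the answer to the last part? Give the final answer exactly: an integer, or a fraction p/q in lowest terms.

1669

Step 1: cross terms: (6*12 - 4*-26)=176, (4*19 - -17*12)=280, (-17*13 - -29*19)=330, (-29*-26 - 6*13)=676; twice the area = |1462| = 1462; area = 731; boundary points = 2 + 7 + 6 + 1 = 16; strictly interior points = area - boundary/2 + 1 = 724; answer 724
Step 2: R1 = 724; c = 39; a(2) = -1*(-31) + 3*(39) = 148; iterating: a(2)=148, a(3)=-241, a(4)=685, a(5)=-1408, a(6)=3463, a(7)=-7687, a(8)=18076, a(9)=-41137, a(10)=95365; answer 95365
Step 3: R2 = 95365; w = -5; cross terms: (-18*-37 - -2*-5)=656, (-2*-12 - 32*-37)=1208, (32*28 - 13*-12)=1052, (13*-5 - -18*28)=439; twice the area = |3355| = 3355; area = 3355/2; boundary points = 16 + 1 + 1 + 1 = 19; strictly interior points = area - boundary/2 + 1 = 1669; answer 1669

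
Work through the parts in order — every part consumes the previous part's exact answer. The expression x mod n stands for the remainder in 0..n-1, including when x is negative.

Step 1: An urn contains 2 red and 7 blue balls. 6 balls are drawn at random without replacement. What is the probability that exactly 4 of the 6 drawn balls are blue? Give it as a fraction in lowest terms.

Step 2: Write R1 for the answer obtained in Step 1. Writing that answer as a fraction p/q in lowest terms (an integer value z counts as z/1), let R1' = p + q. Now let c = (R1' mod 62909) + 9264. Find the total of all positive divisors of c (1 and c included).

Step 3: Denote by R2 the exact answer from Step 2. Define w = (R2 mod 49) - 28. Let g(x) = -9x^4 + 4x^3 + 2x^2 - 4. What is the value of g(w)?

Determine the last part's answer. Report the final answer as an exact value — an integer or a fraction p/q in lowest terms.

Step 1: total draws C(9,6) = 84; favorable C(7,4)*C(2,2) = 35; P = 5/12; answer 5/12
Step 2: R1 = 5/12; threaded value p + q = 17; c = 9281; 9281 is prime, so its only divisors are 1 and 9281; sigma = 1 + 9281 = 9282; answer 9282
Step 3: R2 = 9282; w = -7; -9*(-7)^4 + 4*(-7)^3 + 2*(-7)^2 - 4 = (-21609) + (-1372) + (98) + (-4) = -22887; answer -22887

-22887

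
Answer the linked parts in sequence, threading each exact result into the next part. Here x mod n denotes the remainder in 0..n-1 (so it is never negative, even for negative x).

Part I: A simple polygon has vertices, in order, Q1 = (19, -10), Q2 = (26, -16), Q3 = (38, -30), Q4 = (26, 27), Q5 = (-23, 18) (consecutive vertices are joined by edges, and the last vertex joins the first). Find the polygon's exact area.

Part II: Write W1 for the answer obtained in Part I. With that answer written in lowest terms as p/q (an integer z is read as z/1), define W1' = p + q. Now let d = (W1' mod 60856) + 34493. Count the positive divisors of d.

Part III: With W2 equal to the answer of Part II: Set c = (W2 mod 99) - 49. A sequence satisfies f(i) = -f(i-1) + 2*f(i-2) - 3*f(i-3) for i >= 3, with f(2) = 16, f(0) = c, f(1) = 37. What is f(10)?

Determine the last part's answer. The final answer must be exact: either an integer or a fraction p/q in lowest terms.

Part I: cross terms: (19*-16 - 26*-10)=-44, (26*-30 - 38*-16)=-172, (38*27 - 26*-30)=1806, (26*18 - -23*27)=1089, (-23*-10 - 19*18)=-112; twice the area = |2567| = 2567; area = 2567/2; answer 2567/2
Part II: W1 = 2567/2; threaded value p + q = 2569; d = 37062; 37062 = 2 * 3^2 * 29 * 71; number of divisors = (1+1) * (2+1) * (1+1) * (1+1) = 24; answer 24
Part III: W2 = 24; c = -25; f(3) = -1*(16) + 2*(37) - 3*(-25) = 133; iterating: f(3)=133, f(4)=-212, f(5)=430, f(6)=-1253, f(7)=2749, f(8)=-6545, f(9)=15802, f(10)=-37139; answer -37139

-37139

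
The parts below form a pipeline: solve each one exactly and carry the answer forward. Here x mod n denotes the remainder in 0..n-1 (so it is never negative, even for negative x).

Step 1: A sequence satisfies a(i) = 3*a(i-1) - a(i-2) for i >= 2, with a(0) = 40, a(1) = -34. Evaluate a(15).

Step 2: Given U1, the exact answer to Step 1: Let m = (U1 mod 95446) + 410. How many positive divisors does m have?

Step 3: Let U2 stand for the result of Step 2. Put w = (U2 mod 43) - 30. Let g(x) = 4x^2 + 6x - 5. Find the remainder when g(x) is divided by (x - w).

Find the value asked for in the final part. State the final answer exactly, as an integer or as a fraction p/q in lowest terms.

695

Step 1: a(2) = 3*(-34) - 1*(40) = -142; iterating: a(2)=-142, a(3)=-392, a(4)=-1034, a(5)=-2710, a(6)=-7096, a(7)=-18578, a(8)=-48638, a(9)=-127336, a(10)=-333370, a(11)=-872774, a(12)=-2284952, a(13)=-5982082, a(14)=-15661294, a(15)=-41001800; answer -41001800
Step 2: U1 = -41001800; m = 40390; 40390 = 2 * 5 * 7 * 577; number of divisors = (1+1) * (1+1) * (1+1) * (1+1) = 16; answer 16
Step 3: U2 = 16; w = -14; remainder = value at the root: 4*(-14)^2 + 6*(-14)^1 - 5 = (784) + (-84) + (-5) = 695; answer 695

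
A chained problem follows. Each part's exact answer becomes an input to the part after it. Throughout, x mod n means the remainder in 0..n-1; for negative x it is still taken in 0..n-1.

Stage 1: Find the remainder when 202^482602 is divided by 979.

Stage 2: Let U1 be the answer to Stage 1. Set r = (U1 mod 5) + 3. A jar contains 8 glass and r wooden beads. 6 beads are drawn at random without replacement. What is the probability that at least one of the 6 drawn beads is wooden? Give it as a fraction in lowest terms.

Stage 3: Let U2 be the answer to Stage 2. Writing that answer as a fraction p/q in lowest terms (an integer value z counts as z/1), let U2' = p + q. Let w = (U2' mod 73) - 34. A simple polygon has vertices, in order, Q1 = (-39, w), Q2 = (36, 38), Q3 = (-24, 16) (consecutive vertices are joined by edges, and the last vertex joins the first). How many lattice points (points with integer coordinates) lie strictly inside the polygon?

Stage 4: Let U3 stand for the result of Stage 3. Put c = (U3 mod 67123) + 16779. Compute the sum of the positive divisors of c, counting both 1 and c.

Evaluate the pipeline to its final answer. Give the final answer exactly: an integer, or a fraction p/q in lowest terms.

26496

Stage 1: squarings mod 979: 202^1=202, 202^2=665, 202^4=696, 202^8=790, 202^16=477, 202^32=401, 202^64=245, 202^128=306, 202^256=631, 202^512=687, 202^1024=91, 202^2048=449, 202^4096=906, 202^8192=434, 202^16384=388, 202^32768=757, 202^65536=334, 202^131072=929, 202^262144=542; 202^482602 = 202^2 * 202^8 * 202^32 * 202^256 * 202^1024 * 202^2048 * 202^4096 * 202^16384 * 202^65536 * 202^131072 * 202^262144 = 962 (mod 979); answer 962
Stage 2: U1 = 962; r = 5; total draws C(13,6) = 1716; complement C(8,6) = 28; favorable 1716 - 28 = 1688; P = 422/429; answer 422/429
Stage 3: U2 = 422/429; threaded value p + q = 851; w = 14; cross terms: (-39*38 - 36*14)=-1986, (36*16 - -24*38)=1488, (-24*14 - -39*16)=288; twice the area = |-210| = 210; area = 105; boundary points = 3 + 2 + 1 = 6; strictly interior points = area - boundary/2 + 1 = 103; answer 103
Stage 4: U3 = 103; c = 16882; 16882 = 2 * 23 * 367; sigma = (1 + 2) * (1 + 23) * (1 + 367) = 3 * 24 * 368 = 26496; answer 26496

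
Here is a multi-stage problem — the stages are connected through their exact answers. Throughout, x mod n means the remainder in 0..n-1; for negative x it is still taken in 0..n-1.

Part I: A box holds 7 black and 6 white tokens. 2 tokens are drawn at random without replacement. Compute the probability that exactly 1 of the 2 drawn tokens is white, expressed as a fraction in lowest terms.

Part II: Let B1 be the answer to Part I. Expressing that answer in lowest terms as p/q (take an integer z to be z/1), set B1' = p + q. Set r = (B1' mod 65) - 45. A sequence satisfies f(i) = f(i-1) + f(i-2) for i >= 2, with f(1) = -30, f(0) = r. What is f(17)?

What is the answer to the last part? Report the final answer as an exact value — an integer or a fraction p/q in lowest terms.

-72585

Part I: total draws C(13,2) = 78; favorable C(6,1)*C(7,1) = 42; P = 7/13; answer 7/13
Part II: B1 = 7/13; threaded value p + q = 20; r = -25; f(2) = 1*(-30) + 1*(-25) = -55; iterating: f(2)=-55, f(3)=-85, f(4)=-140, f(5)=-225, f(6)=-365, f(7)=-590, f(8)=-955, f(9)=-1545, f(10)=-2500, f(11)=-4045, f(12)=-6545, f(13)=-10590, f(14)=-17135, f(15)=-27725, f(16)=-44860, f(17)=-72585; answer -72585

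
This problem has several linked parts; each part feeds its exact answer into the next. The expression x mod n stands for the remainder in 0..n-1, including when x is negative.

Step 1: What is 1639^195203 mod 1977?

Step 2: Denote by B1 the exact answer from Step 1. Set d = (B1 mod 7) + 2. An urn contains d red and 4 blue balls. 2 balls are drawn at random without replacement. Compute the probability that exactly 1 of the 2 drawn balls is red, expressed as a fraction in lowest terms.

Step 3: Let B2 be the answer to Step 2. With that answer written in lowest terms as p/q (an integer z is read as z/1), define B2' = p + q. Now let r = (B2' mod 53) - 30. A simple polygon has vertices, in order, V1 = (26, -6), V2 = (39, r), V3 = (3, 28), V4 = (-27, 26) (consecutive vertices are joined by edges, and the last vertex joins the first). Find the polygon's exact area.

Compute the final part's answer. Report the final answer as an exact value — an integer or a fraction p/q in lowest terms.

1209/2

Step 1: squarings mod 1977: 1639^1=1639, 1639^2=1555, 1639^4=154, 1639^8=1969, 1639^16=64, 1639^32=142, 1639^64=394, 1639^128=1030, 1639^256=1228, 1639^512=1510, 1639^1024=619, 1639^2048=1600, 1639^4096=1762, 1639^8192=754, 1639^16384=1117, 1639^32768=202, 1639^65536=1264, 1639^131072=280; 1639^195203 = 1639^1 * 1639^2 * 1639^128 * 1639^512 * 1639^2048 * 1639^4096 * 1639^8192 * 1639^16384 * 1639^32768 * 1639^131072 = 1822 (mod 1977); answer 1822
Step 2: B1 = 1822; d = 4; total draws C(8,2) = 28; favorable C(4,1)*C(4,1) = 16; P = 4/7; answer 4/7
Step 3: B2 = 4/7; threaded value p + q = 11; r = -19; cross terms: (26*-19 - 39*-6)=-260, (39*28 - 3*-19)=1149, (3*26 - -27*28)=834, (-27*-6 - 26*26)=-514; twice the area = |1209| = 1209; area = 1209/2; answer 1209/2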